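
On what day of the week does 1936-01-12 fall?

Doomsday rule: the anchor day for the 1900s is Wednesday. For year 36: 36÷12 = 3 r 0, and 0÷4 = 0, so 3+0+0 = 3.
Wednesday + 3 ≡ Saturday — that's 1936's doomsday.
In January the doomsday date is Jan 4 (1936 is a leap year (divisible by 4)).
Jan 12 is 8 days after Jan 4; 8 mod 7 = 1, so Saturday + 1 = Sunday.

Sunday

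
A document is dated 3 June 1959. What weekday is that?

January 1, 1959 is a Thursday.
Jan 1, 1959 → Feb 1, 1959: 31 days (January has 31).
Feb 1, 1959 → Mar 1, 1959: 28 days (February has 28).
Mar 1, 1959 → Apr 1, 1959: 31 days (March has 31).
Apr 1, 1959 → May 1, 1959: 30 days (April has 30).
May 1, 1959 → Jun 1, 1959: 31 days (May has 31).
Jun 1, 1959 → Jun 3, 1959: 2 days.
Total: 153 days.
153 mod 7 = 6, so Thursday + 6 = Wednesday.

Wednesday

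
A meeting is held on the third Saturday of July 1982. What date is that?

July 1, 1982 is a Thursday.
The first Saturday is therefore July 3 (2 days later).
The third Saturday is 3 + 2×7 = July 17.

July 17, 1982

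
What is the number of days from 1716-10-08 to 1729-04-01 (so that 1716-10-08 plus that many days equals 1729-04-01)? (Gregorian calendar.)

4558

Oct 8, 1716 → Oct 8, 1717: 365 days.
Oct 8, 1717 → Oct 8, 1718: 365 days.
Oct 8, 1718 → Oct 8, 1719: 365 days.
Oct 8, 1719 → Oct 8, 1720: 366 days (Feb 29, 1720 is in that span).
Oct 8, 1720 → Oct 8, 1721: 365 days.
Oct 8, 1721 → Oct 8, 1722: 365 days.
Oct 8, 1722 → Oct 8, 1723: 365 days.
Oct 8, 1723 → Oct 8, 1724: 366 days (Feb 29, 1724 is in that span).
Oct 8, 1724 → Oct 8, 1725: 365 days.
Oct 8, 1725 → Oct 8, 1726: 365 days.
Oct 8, 1726 → Oct 8, 1727: 365 days.
Oct 8, 1727 → Oct 8, 1728: 366 days (Feb 29, 1728 is in that span).
Oct 8, 1728 → Nov 8, 1728: 31 days (October has 31).
Nov 8, 1728 → Dec 8, 1728: 30 days (November has 30).
Dec 8, 1728 → Jan 8, 1729: 31 days (December has 31).
Jan 8, 1729 → Feb 8, 1729: 31 days (January has 31).
Feb 8, 1729 → Mar 8, 1729: 28 days (February has 28).
Mar 8, 1729 → Apr 1, 1729: 24 days.
Total: 4558 days.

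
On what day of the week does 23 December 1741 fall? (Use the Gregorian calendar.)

Saturday

Doomsday rule: the anchor day for the 1700s is Sunday. For year 41: 41÷12 = 3 r 5, and 5÷4 = 1, so 3+5+1 = 9.
Sunday + 9 ≡ Tuesday — that's 1741's doomsday.
In December the doomsday date is Dec 12.
Dec 23 is 11 days after Dec 12; 11 mod 7 = 4, so Tuesday + 4 = Saturday.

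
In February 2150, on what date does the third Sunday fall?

February 15, 2150

February 1, 2150 is a Sunday.
The first Sunday is therefore February 1 (same day).
The third Sunday is 1 + 2×7 = February 15.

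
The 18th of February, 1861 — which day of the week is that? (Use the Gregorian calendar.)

January 1, 1861 is a Tuesday.
Jan 1, 1861 → Feb 1, 1861: 31 days (January has 31).
Feb 1, 1861 → Feb 18, 1861: 17 days.
Total: 48 days.
48 mod 7 = 6, so Tuesday + 6 = Monday.

Monday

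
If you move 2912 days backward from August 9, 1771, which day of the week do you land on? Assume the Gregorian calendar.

Friday

Aug 9, 1771 is a Friday.
2912 mod 7 = 0, so 2912 days before a Friday is Friday − 0 = Friday.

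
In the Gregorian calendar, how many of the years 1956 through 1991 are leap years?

Multiples of 4 in [1956,1991]: 9.
Of those, multiples of 100: 0 (not leap unless ÷400).
Multiples of 400: 0.
Leap years = 9 − 0 + 0 = 9.

9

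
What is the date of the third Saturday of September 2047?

September 21, 2047

September 1, 2047 is a Sunday.
The first Saturday is therefore September 7 (6 days later).
The third Saturday is 7 + 2×7 = September 21.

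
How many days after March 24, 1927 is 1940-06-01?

Mar 24, 1927 → Mar 24, 1928: 366 days (Feb 29, 1928 is in that span).
Mar 24, 1928 → Mar 24, 1929: 365 days.
Mar 24, 1929 → Mar 24, 1930: 365 days.
Mar 24, 1930 → Mar 24, 1931: 365 days.
Mar 24, 1931 → Mar 24, 1932: 366 days (Feb 29, 1932 is in that span).
Mar 24, 1932 → Mar 24, 1933: 365 days.
Mar 24, 1933 → Mar 24, 1934: 365 days.
Mar 24, 1934 → Mar 24, 1935: 365 days.
Mar 24, 1935 → Mar 24, 1936: 366 days (Feb 29, 1936 is in that span).
Mar 24, 1936 → Mar 24, 1937: 365 days.
Mar 24, 1937 → Mar 24, 1938: 365 days.
Mar 24, 1938 → Mar 24, 1939: 365 days.
Mar 24, 1939 → Mar 24, 1940: 366 days (Feb 29, 1940 is in that span).
Mar 24, 1940 → Apr 24, 1940: 31 days (March has 31).
Apr 24, 1940 → May 24, 1940: 30 days (April has 30).
May 24, 1940 → Jun 1, 1940: 8 days.
Total: 4818 days.

4818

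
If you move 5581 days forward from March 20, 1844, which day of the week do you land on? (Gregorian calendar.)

Mar 20, 1844 is a Wednesday.
5581 mod 7 = 2, so 5581 days after a Wednesday is Wednesday + 2 = Friday.

Friday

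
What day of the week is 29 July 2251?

Doomsday rule: the anchor day for the 2200s is Friday. For year 51: 51÷12 = 4 r 3, and 3÷4 = 0, so 4+3+0 = 7.
Friday + 7 ≡ Friday — that's 2251's doomsday.
In July the doomsday date is Jul 11.
Jul 29 is 18 days after Jul 11; 18 mod 7 = 4, so Friday + 4 = Tuesday.

Tuesday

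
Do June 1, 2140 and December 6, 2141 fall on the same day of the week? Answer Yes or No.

Yes

From Jun 1, 2140 to Dec 6, 2141 is 553 days.
553 mod 7 = 0, so they are the same weekday.
(Jun 1, 2140 is a Wednesday; Dec 6, 2141 is a Wednesday.)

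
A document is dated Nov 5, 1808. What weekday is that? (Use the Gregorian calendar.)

Saturday

Doomsday rule: the anchor day for the 1800s is Friday. For year 08: 8÷12 = 0 r 8, and 8÷4 = 2, so 0+8+2 = 10.
Friday + 10 ≡ Monday — that's 1808's doomsday.
In November the doomsday date is Nov 7.
Nov 5 is 2 days before Nov 7; 2 mod 7 = 2, so Monday − 2 = Saturday.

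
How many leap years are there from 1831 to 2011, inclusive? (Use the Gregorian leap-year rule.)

Multiples of 4 in [1831,2011]: 45.
Of those, multiples of 100: 2 (not leap unless ÷400).
Multiples of 400: 1.
Leap years = 45 − 2 + 1 = 44.

44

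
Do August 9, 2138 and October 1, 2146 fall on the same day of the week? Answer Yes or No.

From Aug 9, 2138 to Oct 1, 2146 is 2975 days.
2975 mod 7 = 0, so they are the same weekday.
(Aug 9, 2138 is a Saturday; Oct 1, 2146 is a Saturday.)

Yes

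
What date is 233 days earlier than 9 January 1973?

May 21, 1972

−9 → Dec 31, 1972 (end of Dec, 31 days; 224 left).
−31 → Nov 30, 1972 (end of Nov, 30 days; 193 left).
−30 → Oct 31, 1972 (end of Oct, 31 days; 163 left).
−31 → Sep 30, 1972 (end of Sep, 30 days; 132 left).
−30 → Aug 31, 1972 (end of Aug, 31 days; 102 left).
−31 → Jul 31, 1972 (end of Jul, 31 days; 71 left).
−31 → Jun 30, 1972 (end of Jun, 30 days; 40 left).
−30 → May 31, 1972 (end of May, 31 days; 10 left).
−10 → May 21, 1972.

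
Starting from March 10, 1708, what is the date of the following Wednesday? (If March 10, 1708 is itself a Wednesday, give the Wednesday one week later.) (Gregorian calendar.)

March 14, 1708

Mar 10, 1708 is a Saturday.
From Saturday to the next Wednesday is 4 days.
Mar 10, 1708 + 4 = Mar 14, 1708.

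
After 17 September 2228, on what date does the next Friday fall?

Sep 17, 2228 is a Wednesday.
From Wednesday to the next Friday is 2 days.
Sep 17, 2228 + 2 = Sep 19, 2228.

September 19, 2228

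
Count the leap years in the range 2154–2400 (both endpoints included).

60

Multiples of 4 in [2154,2400]: 62.
Of those, multiples of 100: 3 (not leap unless ÷400).
Multiples of 400: 1.
Leap years = 62 − 3 + 1 = 60.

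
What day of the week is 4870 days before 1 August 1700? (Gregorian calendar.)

Tuesday

Aug 1, 1700 is a Sunday.
4870 mod 7 = 5, so 4870 days before a Sunday is Sunday − 5 = Tuesday.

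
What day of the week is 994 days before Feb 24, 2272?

Saturday

Feb 24, 2272 is a Saturday.
994 mod 7 = 0, so 994 days before a Saturday is Saturday − 0 = Saturday.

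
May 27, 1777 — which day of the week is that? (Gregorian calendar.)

Doomsday rule: the anchor day for the 1700s is Sunday. For year 77: 77÷12 = 6 r 5, and 5÷4 = 1, so 6+5+1 = 12.
Sunday + 12 ≡ Friday — that's 1777's doomsday.
In May the doomsday date is May 9.
May 27 is 18 days after May 9; 18 mod 7 = 4, so Friday + 4 = Tuesday.

Tuesday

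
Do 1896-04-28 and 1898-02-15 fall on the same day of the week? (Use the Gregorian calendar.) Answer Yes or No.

Yes

From Apr 28, 1896 to Feb 15, 1898 is 658 days.
658 mod 7 = 0, so they are the same weekday.
(Apr 28, 1896 is a Tuesday; Feb 15, 1898 is a Tuesday.)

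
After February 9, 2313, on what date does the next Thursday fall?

Feb 9, 2313 is a Sunday.
From Sunday to the next Thursday is 4 days.
Feb 9, 2313 + 4 = Feb 13, 2313.

February 13, 2313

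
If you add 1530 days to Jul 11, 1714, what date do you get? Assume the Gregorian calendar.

+365 (one year) → Jul 11, 1715 (1165 left).
+366 (one year; includes Feb 29, 1716) → Jul 11, 1716 (799 left).
+365 (one year) → Jul 11, 1717 (434 left).
+365 (one year) → Jul 11, 1718 (69 left).
Jul has 31 days: +21 → Aug 1, 1718 (48 left).
Aug has 31 days: +31 → Sep 1, 1718 (17 left).
+17 → Sep 18, 1718.

September 18, 1718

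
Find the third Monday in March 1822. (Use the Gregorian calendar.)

March 18, 1822

March 1, 1822 is a Friday.
The first Monday is therefore March 4 (3 days later).
The third Monday is 4 + 2×7 = March 18.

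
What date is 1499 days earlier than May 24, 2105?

April 16, 2101

−365 (one year) → May 24, 2104 (1134 left).
−366 (one year; includes Feb 29, 2104) → May 24, 2103 (768 left).
−365 (one year) → May 24, 2102 (403 left).
−365 (one year) → May 24, 2101 (38 left).
−24 → Apr 30, 2101 (end of Apr, 30 days; 14 left).
−14 → Apr 16, 2101.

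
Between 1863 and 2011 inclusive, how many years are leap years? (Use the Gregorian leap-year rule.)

36

Multiples of 4 in [1863,2011]: 37.
Of those, multiples of 100: 2 (not leap unless ÷400).
Multiples of 400: 1.
Leap years = 37 − 2 + 1 = 36.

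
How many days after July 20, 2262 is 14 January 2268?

2004

Jul 20, 2262 → Jul 20, 2263: 365 days.
Jul 20, 2263 → Jul 20, 2264: 366 days (Feb 29, 2264 is in that span).
Jul 20, 2264 → Jul 20, 2265: 365 days.
Jul 20, 2265 → Jul 20, 2266: 365 days.
Jul 20, 2266 → Jul 20, 2267: 365 days.
Jul 20, 2267 → Aug 20, 2267: 31 days (July has 31).
Aug 20, 2267 → Sep 20, 2267: 31 days (August has 31).
Sep 20, 2267 → Oct 20, 2267: 30 days (September has 30).
Oct 20, 2267 → Nov 20, 2267: 31 days (October has 31).
Nov 20, 2267 → Dec 20, 2267: 30 days (November has 30).
Dec 20, 2267 → Jan 14, 2268: 25 days.
Total: 2004 days.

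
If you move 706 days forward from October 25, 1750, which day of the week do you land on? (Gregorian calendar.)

Saturday

Oct 25, 1750 is a Sunday.
706 mod 7 = 6, so 706 days after a Sunday is Sunday + 6 = Saturday.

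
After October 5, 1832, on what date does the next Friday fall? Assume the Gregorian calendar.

October 12, 1832

Oct 5, 1832 is a Friday.
From Friday to the next Friday is 7 days.
Oct 5, 1832 + 7 = Oct 12, 1832.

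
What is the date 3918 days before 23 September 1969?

−365 (one year) → Sep 23, 1968 (3553 left).
−366 (one year; includes Feb 29, 1968) → Sep 23, 1967 (3187 left).
−365 (one year) → Sep 23, 1966 (2822 left).
−365 (one year) → Sep 23, 1965 (2457 left).
−365 (one year) → Sep 23, 1964 (2092 left).
−366 (one year; includes Feb 29, 1964) → Sep 23, 1963 (1726 left).
−365 (one year) → Sep 23, 1962 (1361 left).
−365 (one year) → Sep 23, 1961 (996 left).
−365 (one year) → Sep 23, 1960 (631 left).
−366 (one year; includes Feb 29, 1960) → Sep 23, 1959 (265 left).
−23 → Aug 31, 1959 (end of Aug, 31 days; 242 left).
−31 → Jul 31, 1959 (end of Jul, 31 days; 211 left).
−31 → Jun 30, 1959 (end of Jun, 30 days; 180 left).
−30 → May 31, 1959 (end of May, 31 days; 150 left).
−31 → Apr 30, 1959 (end of Apr, 30 days; 119 left).
−30 → Mar 31, 1959 (end of Mar, 31 days; 89 left).
−31 → Feb 28, 1959 (end of Feb, 28 days; 58 left).
−28 → Jan 31, 1959 (end of Jan, 31 days; 30 left).
−30 → Jan 1, 1959.

January 1, 1959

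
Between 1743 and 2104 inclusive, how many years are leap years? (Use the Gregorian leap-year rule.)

88

Multiples of 4 in [1743,2104]: 91.
Of those, multiples of 100: 4 (not leap unless ÷400).
Multiples of 400: 1.
Leap years = 91 − 4 + 1 = 88.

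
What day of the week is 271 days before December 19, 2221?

Dec 19, 2221 is a Wednesday.
271 mod 7 = 5, so 271 days before a Wednesday is Wednesday − 5 = Friday.

Friday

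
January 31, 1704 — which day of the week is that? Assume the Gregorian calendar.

Doomsday rule: the anchor day for the 1700s is Sunday. For year 04: 4÷12 = 0 r 4, and 4÷4 = 1, so 0+4+1 = 5.
Sunday + 5 ≡ Friday — that's 1704's doomsday.
In January the doomsday date is Jan 4 (1704 is a leap year (divisible by 4)).
Jan 31 is 27 days after Jan 4; 27 mod 7 = 6, so Friday + 6 = Thursday.

Thursday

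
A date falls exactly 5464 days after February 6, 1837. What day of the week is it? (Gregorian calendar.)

Feb 6, 1837 is a Monday.
5464 mod 7 = 4, so 5464 days after a Monday is Monday + 4 = Friday.

Friday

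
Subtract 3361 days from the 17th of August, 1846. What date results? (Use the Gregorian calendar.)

June 4, 1837

−365 (one year) → Aug 17, 1845 (2996 left).
−365 (one year) → Aug 17, 1844 (2631 left).
−366 (one year; includes Feb 29, 1844) → Aug 17, 1843 (2265 left).
−365 (one year) → Aug 17, 1842 (1900 left).
−365 (one year) → Aug 17, 1841 (1535 left).
−365 (one year) → Aug 17, 1840 (1170 left).
−366 (one year; includes Feb 29, 1840) → Aug 17, 1839 (804 left).
−365 (one year) → Aug 17, 1838 (439 left).
−365 (one year) → Aug 17, 1837 (74 left).
−17 → Jul 31, 1837 (end of Jul, 31 days; 57 left).
−31 → Jun 30, 1837 (end of Jun, 30 days; 26 left).
−26 → Jun 4, 1837.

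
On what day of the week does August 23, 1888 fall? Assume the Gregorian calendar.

Doomsday rule: the anchor day for the 1800s is Friday. For year 88: 88÷12 = 7 r 4, and 4÷4 = 1, so 7+4+1 = 12.
Friday + 12 ≡ Wednesday — that's 1888's doomsday.
In August the doomsday date is Aug 8.
Aug 23 is 15 days after Aug 8; 15 mod 7 = 1, so Wednesday + 1 = Thursday.

Thursday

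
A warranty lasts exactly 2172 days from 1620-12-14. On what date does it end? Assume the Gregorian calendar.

+365 (one year) → Dec 14, 1621 (1807 left).
+365 (one year) → Dec 14, 1622 (1442 left).
+365 (one year) → Dec 14, 1623 (1077 left).
+366 (one year; includes Feb 29, 1624) → Dec 14, 1624 (711 left).
+365 (one year) → Dec 14, 1625 (346 left).
Dec has 31 days: +18 → Jan 1, 1626 (328 left).
Jan has 31 days: +31 → Feb 1, 1626 (297 left).
Feb has 28 days: +28 → Mar 1, 1626 (269 left).
Mar has 31 days: +31 → Apr 1, 1626 (238 left).
Apr has 30 days: +30 → May 1, 1626 (208 left).
May has 31 days: +31 → Jun 1, 1626 (177 left).
Jun has 30 days: +30 → Jul 1, 1626 (147 left).
Jul has 31 days: +31 → Aug 1, 1626 (116 left).
Aug has 31 days: +31 → Sep 1, 1626 (85 left).
Sep has 30 days: +30 → Oct 1, 1626 (55 left).
Oct has 31 days: +31 → Nov 1, 1626 (24 left).
+24 → Nov 25, 1626.

November 25, 1626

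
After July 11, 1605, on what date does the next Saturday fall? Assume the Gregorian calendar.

Jul 11, 1605 is a Monday.
From Monday to the next Saturday is 5 days.
Jul 11, 1605 + 5 = Jul 16, 1605.

July 16, 1605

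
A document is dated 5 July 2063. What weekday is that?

Thursday

Doomsday rule: the anchor day for the 2000s is Tuesday. For year 63: 63÷12 = 5 r 3, and 3÷4 = 0, so 5+3+0 = 8.
Tuesday + 8 ≡ Wednesday — that's 2063's doomsday.
In July the doomsday date is Jul 11.
Jul 5 is 6 days before Jul 11; 6 mod 7 = 6, so Wednesday − 6 = Thursday.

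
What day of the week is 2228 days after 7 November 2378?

Thursday

First find the weekday of Nov 7, 2378. Doomsday rule: the anchor day for the 2300s is Wednesday. For year 78: 78÷12 = 6 r 6, and 6÷4 = 1, so 6+6+1 = 13.
Wednesday + 13 ≡ Tuesday — that's 2378's doomsday.
In November the doomsday date is Nov 7.
Nov 7 is the doomsday itself: Tuesday.
2228 mod 7 = 2, so 2228 days after a Tuesday is Tuesday + 2 = Thursday.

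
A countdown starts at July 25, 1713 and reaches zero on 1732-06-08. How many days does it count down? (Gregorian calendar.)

Jul 25, 1713 → Jul 25, 1714: 365 days.
Jul 25, 1714 → Jul 25, 1715: 365 days.
Jul 25, 1715 → Jul 25, 1716: 366 days (Feb 29, 1716 is in that span).
Jul 25, 1716 → Jul 25, 1717: 365 days.
Jul 25, 1717 → Jul 25, 1718: 365 days.
Jul 25, 1718 → Jul 25, 1719: 365 days.
Jul 25, 1719 → Jul 25, 1720: 366 days (Feb 29, 1720 is in that span).
Jul 25, 1720 → Jul 25, 1721: 365 days.
Jul 25, 1721 → Jul 25, 1722: 365 days.
Jul 25, 1722 → Jul 25, 1723: 365 days.
Jul 25, 1723 → Jul 25, 1724: 366 days (Feb 29, 1724 is in that span).
Jul 25, 1724 → Jul 25, 1725: 365 days.
Jul 25, 1725 → Jul 25, 1726: 365 days.
Jul 25, 1726 → Jul 25, 1727: 365 days.
Jul 25, 1727 → Jul 25, 1728: 366 days (Feb 29, 1728 is in that span).
Jul 25, 1728 → Jul 25, 1729: 365 days.
Jul 25, 1729 → Jul 25, 1730: 365 days.
Jul 25, 1730 → Jul 25, 1731: 365 days.
Jul 25, 1731 → Aug 25, 1731: 31 days (July has 31).
Aug 25, 1731 → Sep 25, 1731: 31 days (August has 31).
Sep 25, 1731 → Oct 25, 1731: 30 days (September has 30).
Oct 25, 1731 → Nov 25, 1731: 31 days (October has 31).
Nov 25, 1731 → Dec 25, 1731: 30 days (November has 30).
Dec 25, 1731 → Jan 25, 1732: 31 days (December has 31).
Jan 25, 1732 → Feb 25, 1732: 31 days (January has 31).
Feb 25, 1732 → Mar 25, 1732: 29 days (February has 29).
Mar 25, 1732 → Apr 25, 1732: 31 days (March has 31).
Apr 25, 1732 → May 25, 1732: 30 days (April has 30).
May 25, 1732 → Jun 8, 1732: 14 days.
Total: 6893 days.

6893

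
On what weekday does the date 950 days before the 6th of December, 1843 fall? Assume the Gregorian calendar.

First find the weekday of Dec 6, 1843. Doomsday rule: the anchor day for the 1800s is Friday. For year 43: 43÷12 = 3 r 7, and 7÷4 = 1, so 3+7+1 = 11.
Friday + 11 ≡ Tuesday — that's 1843's doomsday.
In December the doomsday date is Dec 12.
Dec 6 is 6 days before Dec 12; 6 mod 7 = 6, so Tuesday − 6 = Wednesday.
950 mod 7 = 5, so 950 days before a Wednesday is Wednesday − 5 = Friday.

Friday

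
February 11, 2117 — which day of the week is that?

Thursday

Doomsday rule: the anchor day for the 2100s is Sunday. For year 17: 17÷12 = 1 r 5, and 5÷4 = 1, so 1+5+1 = 7.
Sunday + 7 ≡ Sunday — that's 2117's doomsday.
In February the doomsday date is Feb 28 (2117 is not a leap year).
Feb 11 is 17 days before Feb 28; 17 mod 7 = 3, so Sunday − 3 = Thursday.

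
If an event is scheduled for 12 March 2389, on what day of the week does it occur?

Doomsday rule: the anchor day for the 2300s is Wednesday. For year 89: 89÷12 = 7 r 5, and 5÷4 = 1, so 7+5+1 = 13.
Wednesday + 13 ≡ Tuesday — that's 2389's doomsday.
In March the doomsday date is Mar 14.
Mar 12 is 2 days before Mar 14; 2 mod 7 = 2, so Tuesday − 2 = Sunday.

Sunday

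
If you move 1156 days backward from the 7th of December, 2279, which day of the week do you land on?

Saturday

First find the weekday of Dec 7, 2279. Doomsday rule: the anchor day for the 2200s is Friday. For year 79: 79÷12 = 6 r 7, and 7÷4 = 1, so 6+7+1 = 14.
Friday + 14 ≡ Friday — that's 2279's doomsday.
In December the doomsday date is Dec 12.
Dec 7 is 5 days before Dec 12; 5 mod 7 = 5, so Friday − 5 = Sunday.
1156 mod 7 = 1, so 1156 days before a Sunday is Sunday − 1 = Saturday.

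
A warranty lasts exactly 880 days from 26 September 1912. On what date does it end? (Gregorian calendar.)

February 23, 1915

+365 (one year) → Sep 26, 1913 (515 left).
+365 (one year) → Sep 26, 1914 (150 left).
Sep has 30 days: +5 → Oct 1, 1914 (145 left).
Oct has 31 days: +31 → Nov 1, 1914 (114 left).
Nov has 30 days: +30 → Dec 1, 1914 (84 left).
Dec has 31 days: +31 → Jan 1, 1915 (53 left).
Jan has 31 days: +31 → Feb 1, 1915 (22 left).
+22 → Feb 23, 1915.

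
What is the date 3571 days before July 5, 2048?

September 25, 2038

−366 (one year; includes Feb 29, 2048) → Jul 5, 2047 (3205 left).
−365 (one year) → Jul 5, 2046 (2840 left).
−365 (one year) → Jul 5, 2045 (2475 left).
−365 (one year) → Jul 5, 2044 (2110 left).
−366 (one year; includes Feb 29, 2044) → Jul 5, 2043 (1744 left).
−365 (one year) → Jul 5, 2042 (1379 left).
−365 (one year) → Jul 5, 2041 (1014 left).
−365 (one year) → Jul 5, 2040 (649 left).
−366 (one year; includes Feb 29, 2040) → Jul 5, 2039 (283 left).
−5 → Jun 30, 2039 (end of Jun, 30 days; 278 left).
−30 → May 31, 2039 (end of May, 31 days; 248 left).
−31 → Apr 30, 2039 (end of Apr, 30 days; 217 left).
−30 → Mar 31, 2039 (end of Mar, 31 days; 187 left).
−31 → Feb 28, 2039 (end of Feb, 28 days; 156 left).
−28 → Jan 31, 2039 (end of Jan, 31 days; 128 left).
−31 → Dec 31, 2038 (end of Dec, 31 days; 97 left).
−31 → Nov 30, 2038 (end of Nov, 30 days; 66 left).
−30 → Oct 31, 2038 (end of Oct, 31 days; 36 left).
−31 → Sep 30, 2038 (end of Sep, 30 days; 5 left).
−5 → Sep 25, 2038.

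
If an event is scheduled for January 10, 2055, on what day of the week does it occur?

Sunday

Doomsday rule: the anchor day for the 2000s is Tuesday. For year 55: 55÷12 = 4 r 7, and 7÷4 = 1, so 4+7+1 = 12.
Tuesday + 12 ≡ Sunday — that's 2055's doomsday.
In January the doomsday date is Jan 3 (2055 is not a leap year).
Jan 10 is 7 days after Jan 3; 7 mod 7 = 0, so Sunday + 0 = Sunday.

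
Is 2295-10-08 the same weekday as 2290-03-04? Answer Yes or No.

Yes

From Mar 4, 2290 to Oct 8, 2295 is 2044 days.
2044 mod 7 = 0, so they are the same weekday.
(Mar 4, 2290 is a Tuesday; Oct 8, 2295 is a Tuesday.)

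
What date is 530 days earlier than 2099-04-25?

−365 (one year) → Apr 25, 2098 (165 left).
−25 → Mar 31, 2098 (end of Mar, 31 days; 140 left).
−31 → Feb 28, 2098 (end of Feb, 28 days; 109 left).
−28 → Jan 31, 2098 (end of Jan, 31 days; 81 left).
−31 → Dec 31, 2097 (end of Dec, 31 days; 50 left).
−31 → Nov 30, 2097 (end of Nov, 30 days; 19 left).
−19 → Nov 11, 2097.

November 11, 2097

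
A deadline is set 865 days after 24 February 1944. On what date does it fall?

July 8, 1946

+366 (one year; includes Feb 29, 1944) → Feb 24, 1945 (499 left).
+365 (one year) → Feb 24, 1946 (134 left).
Feb has 28 days: +5 → Mar 1, 1946 (129 left).
Mar has 31 days: +31 → Apr 1, 1946 (98 left).
Apr has 30 days: +30 → May 1, 1946 (68 left).
May has 31 days: +31 → Jun 1, 1946 (37 left).
Jun has 30 days: +30 → Jul 1, 1946 (7 left).
+7 → Jul 8, 1946.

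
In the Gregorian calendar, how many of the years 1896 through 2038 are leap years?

35

Multiples of 4 in [1896,2038]: 36.
Of those, multiples of 100: 2 (not leap unless ÷400).
Multiples of 400: 1.
Leap years = 36 − 2 + 1 = 35.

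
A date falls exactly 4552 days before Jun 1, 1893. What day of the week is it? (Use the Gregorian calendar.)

Tuesday

First find the weekday of Jun 1, 1893. Doomsday rule: the anchor day for the 1800s is Friday. For year 93: 93÷12 = 7 r 9, and 9÷4 = 2, so 7+9+2 = 18.
Friday + 18 ≡ Tuesday — that's 1893's doomsday.
In June the doomsday date is Jun 6.
Jun 1 is 5 days before Jun 6; 5 mod 7 = 5, so Tuesday − 5 = Thursday.
4552 mod 7 = 2, so 4552 days before a Thursday is Thursday − 2 = Tuesday.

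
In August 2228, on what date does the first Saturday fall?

August 1, 2228 is a Friday.
The first Saturday is therefore August 2 (1 days later).

August 2, 2228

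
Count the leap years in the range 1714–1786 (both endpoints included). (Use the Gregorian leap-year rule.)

18

Multiples of 4 in [1714,1786]: 18.
Of those, multiples of 100: 0 (not leap unless ÷400).
Multiples of 400: 0.
Leap years = 18 − 0 + 0 = 18.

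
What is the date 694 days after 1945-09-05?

July 31, 1947

+365 (one year) → Sep 5, 1946 (329 left).
Sep has 30 days: +26 → Oct 1, 1946 (303 left).
Oct has 31 days: +31 → Nov 1, 1946 (272 left).
Nov has 30 days: +30 → Dec 1, 1946 (242 left).
Dec has 31 days: +31 → Jan 1, 1947 (211 left).
Jan has 31 days: +31 → Feb 1, 1947 (180 left).
Feb has 28 days: +28 → Mar 1, 1947 (152 left).
Mar has 31 days: +31 → Apr 1, 1947 (121 left).
Apr has 30 days: +30 → May 1, 1947 (91 left).
May has 31 days: +31 → Jun 1, 1947 (60 left).
Jun has 30 days: +30 → Jul 1, 1947 (30 left).
+30 → Jul 31, 1947.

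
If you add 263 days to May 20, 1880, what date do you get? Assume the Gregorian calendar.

May has 31 days: +12 → Jun 1, 1880 (251 left).
Jun has 30 days: +30 → Jul 1, 1880 (221 left).
Jul has 31 days: +31 → Aug 1, 1880 (190 left).
Aug has 31 days: +31 → Sep 1, 1880 (159 left).
Sep has 30 days: +30 → Oct 1, 1880 (129 left).
Oct has 31 days: +31 → Nov 1, 1880 (98 left).
Nov has 30 days: +30 → Dec 1, 1880 (68 left).
Dec has 31 days: +31 → Jan 1, 1881 (37 left).
Jan has 31 days: +31 → Feb 1, 1881 (6 left).
+6 → Feb 7, 1881.

February 7, 1881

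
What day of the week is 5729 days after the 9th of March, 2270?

Saturday

First find the weekday of Mar 9, 2270. Doomsday rule: the anchor day for the 2200s is Friday. For year 70: 70÷12 = 5 r 10, and 10÷4 = 2, so 5+10+2 = 17.
Friday + 17 ≡ Monday — that's 2270's doomsday.
In March the doomsday date is Mar 14.
Mar 9 is 5 days before Mar 14; 5 mod 7 = 5, so Monday − 5 = Wednesday.
5729 mod 7 = 3, so 5729 days after a Wednesday is Wednesday + 3 = Saturday.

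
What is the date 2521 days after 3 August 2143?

June 28, 2150

+366 (one year; includes Feb 29, 2144) → Aug 3, 2144 (2155 left).
+365 (one year) → Aug 3, 2145 (1790 left).
+365 (one year) → Aug 3, 2146 (1425 left).
+365 (one year) → Aug 3, 2147 (1060 left).
+366 (one year; includes Feb 29, 2148) → Aug 3, 2148 (694 left).
+365 (one year) → Aug 3, 2149 (329 left).
Aug has 31 days: +29 → Sep 1, 2149 (300 left).
Sep has 30 days: +30 → Oct 1, 2149 (270 left).
Oct has 31 days: +31 → Nov 1, 2149 (239 left).
Nov has 30 days: +30 → Dec 1, 2149 (209 left).
Dec has 31 days: +31 → Jan 1, 2150 (178 left).
Jan has 31 days: +31 → Feb 1, 2150 (147 left).
Feb has 28 days: +28 → Mar 1, 2150 (119 left).
Mar has 31 days: +31 → Apr 1, 2150 (88 left).
Apr has 30 days: +30 → May 1, 2150 (58 left).
May has 31 days: +31 → Jun 1, 2150 (27 left).
+27 → Jun 28, 2150.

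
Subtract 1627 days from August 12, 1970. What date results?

February 27, 1966

−365 (one year) → Aug 12, 1969 (1262 left).
−365 (one year) → Aug 12, 1968 (897 left).
−366 (one year; includes Feb 29, 1968) → Aug 12, 1967 (531 left).
−365 (one year) → Aug 12, 1966 (166 left).
−12 → Jul 31, 1966 (end of Jul, 31 days; 154 left).
−31 → Jun 30, 1966 (end of Jun, 30 days; 123 left).
−30 → May 31, 1966 (end of May, 31 days; 93 left).
−31 → Apr 30, 1966 (end of Apr, 30 days; 62 left).
−30 → Mar 31, 1966 (end of Mar, 31 days; 32 left).
−31 → Feb 28, 1966 (end of Feb, 28 days; 1 left).
−1 → Feb 27, 1966.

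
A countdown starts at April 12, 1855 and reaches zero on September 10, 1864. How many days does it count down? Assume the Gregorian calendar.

3439

Apr 12, 1855 → Apr 12, 1856: 366 days (Feb 29, 1856 is in that span).
Apr 12, 1856 → Apr 12, 1857: 365 days.
Apr 12, 1857 → Apr 12, 1858: 365 days.
Apr 12, 1858 → Apr 12, 1859: 365 days.
Apr 12, 1859 → Apr 12, 1860: 366 days (Feb 29, 1860 is in that span).
Apr 12, 1860 → Apr 12, 1861: 365 days.
Apr 12, 1861 → Apr 12, 1862: 365 days.
Apr 12, 1862 → Apr 12, 1863: 365 days.
Apr 12, 1863 → Apr 12, 1864: 366 days (Feb 29, 1864 is in that span).
Apr 12, 1864 → May 12, 1864: 30 days (April has 30).
May 12, 1864 → Jun 12, 1864: 31 days (May has 31).
Jun 12, 1864 → Jul 12, 1864: 30 days (June has 30).
Jul 12, 1864 → Aug 12, 1864: 31 days (July has 31).
Aug 12, 1864 → Sep 10, 1864: 29 days.
Total: 3439 days.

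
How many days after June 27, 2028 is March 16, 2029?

262

Jun 27, 2028 → Jul 27, 2028: 30 days (June has 30).
Jul 27, 2028 → Aug 27, 2028: 31 days (July has 31).
Aug 27, 2028 → Sep 27, 2028: 31 days (August has 31).
Sep 27, 2028 → Oct 27, 2028: 30 days (September has 30).
Oct 27, 2028 → Nov 27, 2028: 31 days (October has 31).
Nov 27, 2028 → Dec 27, 2028: 30 days (November has 30).
Dec 27, 2028 → Jan 27, 2029: 31 days (December has 31).
Jan 27, 2029 → Feb 27, 2029: 31 days (January has 31).
Feb 27, 2029 → Mar 16, 2029: 17 days.
Total: 262 days.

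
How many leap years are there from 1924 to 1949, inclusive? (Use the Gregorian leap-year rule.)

Multiples of 4 in [1924,1949]: 7.
Of those, multiples of 100: 0 (not leap unless ÷400).
Multiples of 400: 0.
Leap years = 7 − 0 + 0 = 7.

7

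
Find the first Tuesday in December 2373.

December 4, 2373

December 1, 2373 is a Saturday.
The first Tuesday is therefore December 4 (3 days later).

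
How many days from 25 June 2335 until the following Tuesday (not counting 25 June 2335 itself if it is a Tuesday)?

Jun 25, 2335 is a Tuesday.
From Tuesday to the next Tuesday is 7 days.

7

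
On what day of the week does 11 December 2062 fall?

Monday

Doomsday rule: the anchor day for the 2000s is Tuesday. For year 62: 62÷12 = 5 r 2, and 2÷4 = 0, so 5+2+0 = 7.
Tuesday + 7 ≡ Tuesday — that's 2062's doomsday.
In December the doomsday date is Dec 12.
Dec 11 is 1 day before Dec 12; 1 mod 7 = 1, so Tuesday − 1 = Monday.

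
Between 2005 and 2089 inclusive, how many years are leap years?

Multiples of 4 in [2005,2089]: 21.
Of those, multiples of 100: 0 (not leap unless ÷400).
Multiples of 400: 0.
Leap years = 21 − 0 + 0 = 21.

21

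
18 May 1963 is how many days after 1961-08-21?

Aug 21, 1961 → Aug 21, 1962: 365 days.
Aug 21, 1962 → Sep 21, 1962: 31 days (August has 31).
Sep 21, 1962 → Oct 21, 1962: 30 days (September has 30).
Oct 21, 1962 → Nov 21, 1962: 31 days (October has 31).
Nov 21, 1962 → Dec 21, 1962: 30 days (November has 30).
Dec 21, 1962 → Jan 21, 1963: 31 days (December has 31).
Jan 21, 1963 → Feb 21, 1963: 31 days (January has 31).
Feb 21, 1963 → Mar 21, 1963: 28 days (February has 28).
Mar 21, 1963 → Apr 21, 1963: 31 days (March has 31).
Apr 21, 1963 → May 18, 1963: 27 days.
Total: 635 days.

635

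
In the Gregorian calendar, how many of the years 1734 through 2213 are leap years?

Multiples of 4 in [1734,2213]: 120.
Of those, multiples of 100: 5 (not leap unless ÷400).
Multiples of 400: 1.
Leap years = 120 − 5 + 1 = 116.

116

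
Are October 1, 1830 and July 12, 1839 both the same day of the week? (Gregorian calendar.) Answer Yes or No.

From Oct 1, 1830 to Jul 12, 1839 is 3206 days.
3206 mod 7 = 0, so they are the same weekday.
(Oct 1, 1830 is a Friday; Jul 12, 1839 is a Friday.)

Yes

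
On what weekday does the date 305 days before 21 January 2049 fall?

Sunday

Jan 21, 2049 is a Thursday.
305 mod 7 = 4, so 305 days before a Thursday is Thursday − 4 = Sunday.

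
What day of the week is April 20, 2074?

Friday

January 1, 2074 is a Monday.
Jan 1, 2074 → Feb 1, 2074: 31 days (January has 31).
Feb 1, 2074 → Mar 1, 2074: 28 days (February has 28).
Mar 1, 2074 → Apr 1, 2074: 31 days (March has 31).
Apr 1, 2074 → Apr 20, 2074: 19 days.
Total: 109 days.
109 mod 7 = 4, so Monday + 4 = Friday.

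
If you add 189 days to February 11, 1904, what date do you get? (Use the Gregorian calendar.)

August 18, 1904

Feb has 29 days: +19 → Mar 1, 1904 (170 left).
Mar has 31 days: +31 → Apr 1, 1904 (139 left).
Apr has 30 days: +30 → May 1, 1904 (109 left).
May has 31 days: +31 → Jun 1, 1904 (78 left).
Jun has 30 days: +30 → Jul 1, 1904 (48 left).
Jul has 31 days: +31 → Aug 1, 1904 (17 left).
+17 → Aug 18, 1904.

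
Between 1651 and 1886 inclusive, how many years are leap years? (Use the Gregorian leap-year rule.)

57

Multiples of 4 in [1651,1886]: 59.
Of those, multiples of 100: 2 (not leap unless ÷400).
Multiples of 400: 0.
Leap years = 59 − 2 + 0 = 57.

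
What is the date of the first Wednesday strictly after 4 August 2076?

Aug 4, 2076 is a Tuesday.
From Tuesday to the next Wednesday is 1 day.
Aug 4, 2076 + 1 = Aug 5, 2076.

August 5, 2076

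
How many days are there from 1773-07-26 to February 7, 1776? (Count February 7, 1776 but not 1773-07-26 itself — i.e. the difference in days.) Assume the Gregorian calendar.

Jul 26, 1773 → Jul 26, 1774: 365 days.
Jul 26, 1774 → Jul 26, 1775: 365 days.
Jul 26, 1775 → Aug 26, 1775: 31 days (July has 31).
Aug 26, 1775 → Sep 26, 1775: 31 days (August has 31).
Sep 26, 1775 → Oct 26, 1775: 30 days (September has 30).
Oct 26, 1775 → Nov 26, 1775: 31 days (October has 31).
Nov 26, 1775 → Dec 26, 1775: 30 days (November has 30).
Dec 26, 1775 → Jan 26, 1776: 31 days (December has 31).
Jan 26, 1776 → Feb 7, 1776: 12 days.
Total: 926 days.

926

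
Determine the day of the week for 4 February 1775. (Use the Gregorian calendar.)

Saturday

Doomsday rule: the anchor day for the 1700s is Sunday. For year 75: 75÷12 = 6 r 3, and 3÷4 = 0, so 6+3+0 = 9.
Sunday + 9 ≡ Tuesday — that's 1775's doomsday.
In February the doomsday date is Feb 28 (1775 is not a leap year).
Feb 4 is 24 days before Feb 28; 24 mod 7 = 3, so Tuesday − 3 = Saturday.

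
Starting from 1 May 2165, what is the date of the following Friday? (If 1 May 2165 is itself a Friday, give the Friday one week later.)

May 3, 2165

May 1, 2165 is a Wednesday.
From Wednesday to the next Friday is 2 days.
May 1, 2165 + 2 = May 3, 2165.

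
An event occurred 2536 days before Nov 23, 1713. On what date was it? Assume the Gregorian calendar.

December 14, 1706

−365 (one year) → Nov 23, 1712 (2171 left).
−366 (one year; includes Feb 29, 1712) → Nov 23, 1711 (1805 left).
−365 (one year) → Nov 23, 1710 (1440 left).
−365 (one year) → Nov 23, 1709 (1075 left).
−365 (one year) → Nov 23, 1708 (710 left).
−366 (one year; includes Feb 29, 1708) → Nov 23, 1707 (344 left).
−23 → Oct 31, 1707 (end of Oct, 31 days; 321 left).
−31 → Sep 30, 1707 (end of Sep, 30 days; 290 left).
−30 → Aug 31, 1707 (end of Aug, 31 days; 260 left).
−31 → Jul 31, 1707 (end of Jul, 31 days; 229 left).
−31 → Jun 30, 1707 (end of Jun, 30 days; 198 left).
−30 → May 31, 1707 (end of May, 31 days; 168 left).
−31 → Apr 30, 1707 (end of Apr, 30 days; 137 left).
−30 → Mar 31, 1707 (end of Mar, 31 days; 107 left).
−31 → Feb 28, 1707 (end of Feb, 28 days; 76 left).
−28 → Jan 31, 1707 (end of Jan, 31 days; 48 left).
−31 → Dec 31, 1706 (end of Dec, 31 days; 17 left).
−17 → Dec 14, 1706.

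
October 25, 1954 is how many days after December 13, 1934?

7256

Dec 13, 1934 → Dec 13, 1935: 365 days.
Dec 13, 1935 → Dec 13, 1936: 366 days (Feb 29, 1936 is in that span).
Dec 13, 1936 → Dec 13, 1937: 365 days.
Dec 13, 1937 → Dec 13, 1938: 365 days.
Dec 13, 1938 → Dec 13, 1939: 365 days.
Dec 13, 1939 → Dec 13, 1940: 366 days (Feb 29, 1940 is in that span).
Dec 13, 1940 → Dec 13, 1941: 365 days.
Dec 13, 1941 → Dec 13, 1942: 365 days.
Dec 13, 1942 → Dec 13, 1943: 365 days.
Dec 13, 1943 → Dec 13, 1944: 366 days (Feb 29, 1944 is in that span).
Dec 13, 1944 → Dec 13, 1945: 365 days.
Dec 13, 1945 → Dec 13, 1946: 365 days.
Dec 13, 1946 → Dec 13, 1947: 365 days.
Dec 13, 1947 → Dec 13, 1948: 366 days (Feb 29, 1948 is in that span).
Dec 13, 1948 → Dec 13, 1949: 365 days.
Dec 13, 1949 → Dec 13, 1950: 365 days.
Dec 13, 1950 → Dec 13, 1951: 365 days.
Dec 13, 1951 → Dec 13, 1952: 366 days (Feb 29, 1952 is in that span).
Dec 13, 1952 → Dec 13, 1953: 365 days.
Dec 13, 1953 → Jan 13, 1954: 31 days (December has 31).
Jan 13, 1954 → Feb 13, 1954: 31 days (January has 31).
Feb 13, 1954 → Mar 13, 1954: 28 days (February has 28).
Mar 13, 1954 → Apr 13, 1954: 31 days (March has 31).
Apr 13, 1954 → May 13, 1954: 30 days (April has 30).
May 13, 1954 → Jun 13, 1954: 31 days (May has 31).
Jun 13, 1954 → Jul 13, 1954: 30 days (June has 30).
Jul 13, 1954 → Aug 13, 1954: 31 days (July has 31).
Aug 13, 1954 → Sep 13, 1954: 31 days (August has 31).
Sep 13, 1954 → Oct 13, 1954: 30 days (September has 30).
Oct 13, 1954 → Oct 25, 1954: 12 days.
Total: 7256 days.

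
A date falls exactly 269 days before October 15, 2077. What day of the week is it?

First find the weekday of Oct 15, 2077. Doomsday rule: the anchor day for the 2000s is Tuesday. For year 77: 77÷12 = 6 r 5, and 5÷4 = 1, so 6+5+1 = 12.
Tuesday + 12 ≡ Sunday — that's 2077's doomsday.
In October the doomsday date is Oct 10.
Oct 15 is 5 days after Oct 10; 5 mod 7 = 5, so Sunday + 5 = Friday.
269 mod 7 = 3, so 269 days before a Friday is Friday − 3 = Tuesday.

Tuesday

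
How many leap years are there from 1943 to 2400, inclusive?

Multiples of 4 in [1943,2400]: 115.
Of those, multiples of 100: 5 (not leap unless ÷400).
Multiples of 400: 2.
Leap years = 115 − 5 + 2 = 112.

112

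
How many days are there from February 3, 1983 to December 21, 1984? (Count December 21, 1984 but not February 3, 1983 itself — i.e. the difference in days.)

687

Feb 3, 1983 → Feb 3, 1984: 365 days.
Feb 3, 1984 → Mar 3, 1984: 29 days (February has 29).
Mar 3, 1984 → Apr 3, 1984: 31 days (March has 31).
Apr 3, 1984 → May 3, 1984: 30 days (April has 30).
May 3, 1984 → Jun 3, 1984: 31 days (May has 31).
Jun 3, 1984 → Jul 3, 1984: 30 days (June has 30).
Jul 3, 1984 → Aug 3, 1984: 31 days (July has 31).
Aug 3, 1984 → Sep 3, 1984: 31 days (August has 31).
Sep 3, 1984 → Oct 3, 1984: 30 days (September has 30).
Oct 3, 1984 → Nov 3, 1984: 31 days (October has 31).
Nov 3, 1984 → Dec 3, 1984: 30 days (November has 30).
Dec 3, 1984 → Dec 21, 1984: 18 days.
Total: 687 days.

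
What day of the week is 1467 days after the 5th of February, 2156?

First find the weekday of Feb 5, 2156. Doomsday rule: the anchor day for the 2100s is Sunday. For year 56: 56÷12 = 4 r 8, and 8÷4 = 2, so 4+8+2 = 14.
Sunday + 14 ≡ Sunday — that's 2156's doomsday.
In February the doomsday date is Feb 29 (2156 is a leap year (divisible by 4)).
Feb 5 is 24 days before Feb 29; 24 mod 7 = 3, so Sunday − 3 = Thursday.
1467 mod 7 = 4, so 1467 days after a Thursday is Thursday + 4 = Monday.

Monday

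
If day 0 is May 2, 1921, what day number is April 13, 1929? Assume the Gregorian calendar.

May 2, 1921 → May 2, 1922: 365 days.
May 2, 1922 → May 2, 1923: 365 days.
May 2, 1923 → May 2, 1924: 366 days (Feb 29, 1924 is in that span).
May 2, 1924 → May 2, 1925: 365 days.
May 2, 1925 → May 2, 1926: 365 days.
May 2, 1926 → May 2, 1927: 365 days.
May 2, 1927 → May 2, 1928: 366 days (Feb 29, 1928 is in that span).
May 2, 1928 → Jun 2, 1928: 31 days (May has 31).
Jun 2, 1928 → Jul 2, 1928: 30 days (June has 30).
Jul 2, 1928 → Aug 2, 1928: 31 days (July has 31).
Aug 2, 1928 → Sep 2, 1928: 31 days (August has 31).
Sep 2, 1928 → Oct 2, 1928: 30 days (September has 30).
Oct 2, 1928 → Nov 2, 1928: 31 days (October has 31).
Nov 2, 1928 → Dec 2, 1928: 30 days (November has 30).
Dec 2, 1928 → Jan 2, 1929: 31 days (December has 31).
Jan 2, 1929 → Feb 2, 1929: 31 days (January has 31).
Feb 2, 1929 → Mar 2, 1929: 28 days (February has 28).
Mar 2, 1929 → Apr 2, 1929: 31 days (March has 31).
Apr 2, 1929 → Apr 13, 1929: 11 days.
Total: 2903 days.

2903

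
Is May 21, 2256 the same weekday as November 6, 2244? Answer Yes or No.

From Nov 6, 2244 to May 21, 2256 is 4214 days.
4214 mod 7 = 0, so they are the same weekday.
(Nov 6, 2244 is a Wednesday; May 21, 2256 is a Wednesday.)

Yes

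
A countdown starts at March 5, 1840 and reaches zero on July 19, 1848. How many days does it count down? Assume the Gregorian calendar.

3058

Mar 5, 1840 → Mar 5, 1841: 365 days.
Mar 5, 1841 → Mar 5, 1842: 365 days.
Mar 5, 1842 → Mar 5, 1843: 365 days.
Mar 5, 1843 → Mar 5, 1844: 366 days (Feb 29, 1844 is in that span).
Mar 5, 1844 → Mar 5, 1845: 365 days.
Mar 5, 1845 → Mar 5, 1846: 365 days.
Mar 5, 1846 → Mar 5, 1847: 365 days.
Mar 5, 1847 → Mar 5, 1848: 366 days (Feb 29, 1848 is in that span).
Mar 5, 1848 → Apr 5, 1848: 31 days (March has 31).
Apr 5, 1848 → May 5, 1848: 30 days (April has 30).
May 5, 1848 → Jun 5, 1848: 31 days (May has 31).
Jun 5, 1848 → Jul 5, 1848: 30 days (June has 30).
Jul 5, 1848 → Jul 19, 1848: 14 days.
Total: 3058 days.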